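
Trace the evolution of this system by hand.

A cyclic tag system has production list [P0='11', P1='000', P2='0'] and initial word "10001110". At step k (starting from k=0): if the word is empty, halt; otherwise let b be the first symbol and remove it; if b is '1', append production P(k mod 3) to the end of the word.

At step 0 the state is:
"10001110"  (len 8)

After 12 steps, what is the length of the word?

7

[0] "10001110"  (len 8)
[1] "000111011"  (len 9)
[2] "00111011"  (len 8)
[3] "0111011"  (len 7)
[4] "111011"  (len 6)
[5] "11011000"  (len 8)
[6] "10110000"  (len 8)
[7] "011000011"  (len 9)
[8] "11000011"  (len 8)
[9] "10000110"  (len 8)
[10] "000011011"  (len 9)
[11] "00011011"  (len 8)
[12] "0011011"  (len 7)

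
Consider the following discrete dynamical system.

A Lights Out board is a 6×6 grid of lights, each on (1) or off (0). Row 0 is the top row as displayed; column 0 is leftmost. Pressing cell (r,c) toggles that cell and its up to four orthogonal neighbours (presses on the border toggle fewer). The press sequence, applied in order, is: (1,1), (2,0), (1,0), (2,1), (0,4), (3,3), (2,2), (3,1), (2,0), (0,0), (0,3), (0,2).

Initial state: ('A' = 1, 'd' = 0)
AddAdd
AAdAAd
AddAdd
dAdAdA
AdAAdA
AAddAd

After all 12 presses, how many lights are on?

18

[0] AddAdd
AAdAAd
AddAdd
dAdAdA
AdAAdA
AAddAd
[1] AAdAdd
ddAAAd
AAdAdd
dAdAdA
AdAAdA
AAddAd
[2] AAdAdd
AdAAAd
dddAdd
AAdAdA
AdAAdA
AAddAd
[3] dAdAdd
dAAAAd
AddAdd
AAdAdA
AdAAdA
AAddAd
[4] dAdAdd
ddAAAd
dAAAdd
AddAdA
AdAAdA
AAddAd
[5] dAddAA
ddAAdd
dAAAdd
AddAdA
AdAAdA
AAddAd
[6] dAddAA
ddAAdd
dAAddd
AdAdAA
AdAddA
AAddAd
[7] dAddAA
dddAdd
dddAdd
AdddAA
AdAddA
AAddAd
[8] dAddAA
dddAdd
dAdAdd
dAAdAA
AAAddA
AAddAd
[9] dAddAA
AddAdd
AddAdd
AAAdAA
AAAddA
AAddAd
[10] AdddAA
dddAdd
AddAdd
AAAdAA
AAAddA
AAddAd
[11] AdAAdA
dddddd
AddAdd
AAAdAA
AAAddA
AAddAd
[12] AAdddA
ddAddd
AddAdd
AAAdAA
AAAddA
AAddAd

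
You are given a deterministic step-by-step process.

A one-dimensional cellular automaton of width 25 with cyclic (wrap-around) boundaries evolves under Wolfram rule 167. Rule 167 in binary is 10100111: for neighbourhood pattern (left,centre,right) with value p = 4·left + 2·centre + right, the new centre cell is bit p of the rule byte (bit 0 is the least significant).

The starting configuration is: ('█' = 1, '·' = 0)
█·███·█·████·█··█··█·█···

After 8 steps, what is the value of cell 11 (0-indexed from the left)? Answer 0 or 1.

0) █·███·█·████·█··█··█·█···
1) ██·█·███·██·██·██·████·██
2) █·███·█·█··█··█··█·██·█·█
3) ·█·█·████·██·██·███··███·
4) █████·██·█··█··█·█··█·█··
5) ·███·█··██·██·████·████·█
6) █·█·██·█··█··█·██·█·██·██
7) ·███··██·██·███··███··█·█
8) █·█··█··█··█·█··█·█··████

1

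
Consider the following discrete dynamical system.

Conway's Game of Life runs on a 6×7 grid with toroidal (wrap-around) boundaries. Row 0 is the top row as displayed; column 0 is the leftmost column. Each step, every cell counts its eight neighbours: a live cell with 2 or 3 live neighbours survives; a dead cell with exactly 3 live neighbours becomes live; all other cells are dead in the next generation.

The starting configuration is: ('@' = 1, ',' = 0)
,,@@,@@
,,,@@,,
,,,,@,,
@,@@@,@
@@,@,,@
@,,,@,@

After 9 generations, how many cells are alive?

2

[0] ,,@@,@@
,,,@@,,
,,,,@,,
@,@@@,@
@@,@,,@
@,,,@,@
[1] @,@,,,@
,,@,,,,
,,@,,,,
,,@,@,@
,,,,,,,
,,,,@,,
[2] ,@,@,,,
,,@@,,,
,@@,,,,
,,,@,,,
,,,@,@,
,,,,,,,
[3] ,,,@,,,
,,,@,,,
,@,,,,,
,,,@@,,
,,,,@,,
,,@,@,,
[4] ,,@@@,,
,,@,,,,
,,@@@,,
,,,@@,,
,,,,@@,
,,,,@,,
[5] ,,@,@,,
,@,,,,,
,,@,@,,
,,@,,,,
,,,,,@,
,,,,,,,
[6] ,,,,,,,
,@@,,,,
,@@@,,,
,,,@,,,
,,,,,,,
,,,,,,,
[7] ,,,,,,,
,@,@,,,
,@,@,,,
,,,@,,,
,,,,,,,
,,,,,,,
[8] ,,,,,,,
,,,,,,,
,,,@@,,
,,@,,,,
,,,,,,,
,,,,,,,
[9] ,,,,,,,
,,,,,,,
,,,@,,,
,,,@,,,
,,,,,,,
,,,,,,,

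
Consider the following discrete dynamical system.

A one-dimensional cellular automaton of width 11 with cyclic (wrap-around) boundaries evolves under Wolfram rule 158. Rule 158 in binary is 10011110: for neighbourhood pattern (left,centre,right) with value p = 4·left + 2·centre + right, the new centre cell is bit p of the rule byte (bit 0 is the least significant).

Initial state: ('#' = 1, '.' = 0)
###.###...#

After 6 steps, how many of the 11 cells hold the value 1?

5

t=0: ###.###...#
t=1: ##..##.#.##
t=2: #.###..#.##
t=3: ..##.###.##
t=4: ###..##..#.
t=5: ##.###.###.
t=6: #..##..##..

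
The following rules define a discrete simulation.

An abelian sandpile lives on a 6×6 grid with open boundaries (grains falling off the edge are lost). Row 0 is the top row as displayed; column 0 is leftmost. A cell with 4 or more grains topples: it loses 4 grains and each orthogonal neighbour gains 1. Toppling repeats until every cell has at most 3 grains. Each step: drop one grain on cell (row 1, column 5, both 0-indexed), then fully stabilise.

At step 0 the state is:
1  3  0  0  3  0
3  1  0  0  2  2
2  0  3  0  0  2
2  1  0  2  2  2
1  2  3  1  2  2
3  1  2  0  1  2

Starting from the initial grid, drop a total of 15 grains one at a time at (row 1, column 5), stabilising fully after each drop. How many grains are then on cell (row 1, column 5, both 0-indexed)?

1

t=0: 1  3  0  0  3  0
3  1  0  0  2  2
2  0  3  0  0  2
2  1  0  2  2  2
1  2  3  1  2  2
3  1  2  0  1  2
t=1: 1  3  0  0  3  0
3  1  0  0  2  3
2  0  3  0  0  2
2  1  0  2  2  2
1  2  3  1  2  2
3  1  2  0  1  2
t=2: 1  3  0  0  3  1
3  1  0  0  3  0
2  0  3  0  0  3
2  1  0  2  2  2
1  2  3  1  2  2
3  1  2  0  1  2
t=3: 1  3  0  0  3  1
3  1  0  0  3  1
2  0  3  0  0  3
2  1  0  2  2  2
1  2  3  1  2  2
3  1  2  0  1  2
t=4: 1  3  0  0  3  1
3  1  0  0  3  2
2  0  3  0  0  3
2  1  0  2  2  2
1  2  3  1  2  2
3  1  2  0  1  2
t=5: 1  3  0  0  3  1
3  1  0  0  3  3
2  0  3  0  0  3
2  1  0  2  2  2
1  2  3  1  2  2
3  1  2  0  1  2
t=6: 1  3  0  1  0  3
3  1  0  1  1  2
2  0  3  0  2  0
2  1  0  2  2  3
1  2  3  1  2  2
3  1  2  0  1  2
t=7: 1  3  0  1  0  3
3  1  0  1  1  3
2  0  3  0  2  0
2  1  0  2  2  3
1  2  3  1  2  2
3  1  2  0  1  2
t=8: 1  3  0  1  1  0
3  1  0  1  2  1
2  0  3  0  2  1
2  1  0  2  2  3
1  2  3  1  2  2
3  1  2  0  1  2
t=9: 1  3  0  1  1  0
3  1  0  1  2  2
2  0  3  0  2  1
2  1  0  2  2  3
1  2  3  1  2  2
3  1  2  0  1  2
t=10: 1  3  0  1  1  0
3  1  0  1  2  3
2  0  3  0  2  1
2  1  0  2  2  3
1  2  3  1  2  2
3  1  2  0  1  2
t=11: 1  3  0  1  1  1
3  1  0  1  3  0
2  0  3  0  2  2
2  1  0  2  2  3
1  2  3  1  2  2
3  1  2  0  1  2
t=12: 1  3  0  1  1  1
3  1  0  1  3  1
2  0  3  0  2  2
2  1  0  2  2  3
1  2  3  1  2  2
3  1  2  0  1  2
t=13: 1  3  0  1  1  1
3  1  0  1  3  2
2  0  3  0  2  2
2  1  0  2  2  3
1  2  3  1  2  2
3  1  2  0  1  2
t=14: 1  3  0  1  1  1
3  1  0  1  3  3
2  0  3  0  2  2
2  1  0  2  2  3
1  2  3  1  2  2
3  1  2  0  1  2
t=15: 1  3  0  1  2  2
3  1  0  2  0  1
2  0  3  0  3  3
2  1  0  2  2  3
1  2  3  1  2  2
3  1  2  0  1  2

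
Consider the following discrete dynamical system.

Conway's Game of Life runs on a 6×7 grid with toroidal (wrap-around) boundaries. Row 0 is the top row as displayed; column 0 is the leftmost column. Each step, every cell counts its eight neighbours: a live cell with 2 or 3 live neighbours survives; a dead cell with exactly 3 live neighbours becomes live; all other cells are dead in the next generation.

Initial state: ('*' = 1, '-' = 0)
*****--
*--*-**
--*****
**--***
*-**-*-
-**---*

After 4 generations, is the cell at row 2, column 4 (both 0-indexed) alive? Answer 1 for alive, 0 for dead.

gen 0: *****--
*--*-**
--*****
**--***
*-**-*-
-**---*
gen 1: ----*--
-------
--*----
-------
---*---
-----**
gen 2: -----*-
-------
-------
-------
-------
----**-
gen 3: ----**-
-------
-------
-------
-------
----**-
gen 4: ----**-
-------
-------
-------
-------
----**-

0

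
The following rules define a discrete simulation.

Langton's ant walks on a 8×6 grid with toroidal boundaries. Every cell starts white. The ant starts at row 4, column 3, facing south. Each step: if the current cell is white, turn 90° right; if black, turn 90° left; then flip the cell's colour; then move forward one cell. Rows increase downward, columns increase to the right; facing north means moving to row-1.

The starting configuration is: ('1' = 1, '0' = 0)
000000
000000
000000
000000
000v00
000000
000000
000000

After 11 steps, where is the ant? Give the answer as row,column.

0) 000000
000000
000000
000000
000v00
000000
000000
000000
1) 000000
000000
000000
000000
00<100
000000
000000
000000
2) 000000
000000
000000
00^000
001100
000000
000000
000000
3) 000000
000000
000000
001>00
001100
000000
000000
000000
4) 000000
000000
000000
001100
001v00
000000
000000
000000
5) 000000
000000
000000
001100
0010>0
000000
000000
000000
6) 000000
000000
000000
001100
001010
0000v0
000000
000000
7) 000000
000000
000000
001100
001010
000<10
000000
000000
8) 000000
000000
000000
001100
001^10
000110
000000
000000
9) 000000
000000
000000
001100
0011>0
000110
000000
000000
10) 000000
000000
000000
0011^0
001100
000110
000000
000000
11) 000000
000000
000000
00111>
001100
000110
000000
000000

3,5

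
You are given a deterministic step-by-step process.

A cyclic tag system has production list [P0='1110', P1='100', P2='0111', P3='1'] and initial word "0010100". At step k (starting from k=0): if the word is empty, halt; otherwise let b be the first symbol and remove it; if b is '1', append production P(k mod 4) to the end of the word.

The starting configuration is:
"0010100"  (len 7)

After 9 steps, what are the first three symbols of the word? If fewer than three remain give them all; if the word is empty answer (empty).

gen 0: "0010100"  (len 7)
gen 1: "010100"  (len 6)
gen 2: "10100"  (len 5)
gen 3: "01000111"  (len 8)
gen 4: "1000111"  (len 7)
gen 5: "0001111110"  (len 10)
gen 6: "001111110"  (len 9)
gen 7: "01111110"  (len 8)
gen 8: "1111110"  (len 7)
gen 9: "1111101110"  (len 10)

111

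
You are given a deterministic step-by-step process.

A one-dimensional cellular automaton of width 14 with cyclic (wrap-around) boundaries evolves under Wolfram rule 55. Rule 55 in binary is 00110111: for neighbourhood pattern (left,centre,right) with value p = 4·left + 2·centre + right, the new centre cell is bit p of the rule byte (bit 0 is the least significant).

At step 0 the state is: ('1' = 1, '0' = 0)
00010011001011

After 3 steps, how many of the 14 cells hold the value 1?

step 0: 00010011001011
step 1: 11111100111100
step 2: 00000011000011
step 3: 11111100111100

10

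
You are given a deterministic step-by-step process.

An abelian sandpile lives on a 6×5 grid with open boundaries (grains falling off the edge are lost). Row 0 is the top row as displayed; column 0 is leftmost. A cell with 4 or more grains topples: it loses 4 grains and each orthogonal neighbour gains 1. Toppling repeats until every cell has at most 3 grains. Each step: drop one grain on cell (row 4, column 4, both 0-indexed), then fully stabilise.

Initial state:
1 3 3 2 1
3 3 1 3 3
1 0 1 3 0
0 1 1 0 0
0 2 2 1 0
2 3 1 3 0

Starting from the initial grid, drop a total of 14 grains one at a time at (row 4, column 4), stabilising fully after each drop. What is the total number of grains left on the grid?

50

0) 1 3 3 2 1
3 3 1 3 3
1 0 1 3 0
0 1 1 0 0
0 2 2 1 0
2 3 1 3 0
1) 1 3 3 2 1
3 3 1 3 3
1 0 1 3 0
0 1 1 0 0
0 2 2 1 1
2 3 1 3 0
2) 1 3 3 2 1
3 3 1 3 3
1 0 1 3 0
0 1 1 0 0
0 2 2 1 2
2 3 1 3 0
3) 1 3 3 2 1
3 3 1 3 3
1 0 1 3 0
0 1 1 0 0
0 2 2 1 3
2 3 1 3 0
4) 1 3 3 2 1
3 3 1 3 3
1 0 1 3 0
0 1 1 0 1
0 2 2 2 0
2 3 1 3 1
5) 1 3 3 2 1
3 3 1 3 3
1 0 1 3 0
0 1 1 0 1
0 2 2 2 1
2 3 1 3 1
6) 1 3 3 2 1
3 3 1 3 3
1 0 1 3 0
0 1 1 0 1
0 2 2 2 2
2 3 1 3 1
7) 1 3 3 2 1
3 3 1 3 3
1 0 1 3 0
0 1 1 0 1
0 2 2 2 3
2 3 1 3 1
8) 1 3 3 2 1
3 3 1 3 3
1 0 1 3 0
0 1 1 0 2
0 2 2 3 0
2 3 1 3 2
9) 1 3 3 2 1
3 3 1 3 3
1 0 1 3 0
0 1 1 0 2
0 2 2 3 1
2 3 1 3 2
10) 1 3 3 2 1
3 3 1 3 3
1 0 1 3 0
0 1 1 0 2
0 2 2 3 2
2 3 1 3 2
11) 1 3 3 2 1
3 3 1 3 3
1 0 1 3 0
0 1 1 0 2
0 2 2 3 3
2 3 1 3 2
12) 1 3 3 2 1
3 3 1 3 3
1 0 1 3 0
0 1 1 1 3
0 2 3 1 2
2 3 2 1 0
13) 1 3 3 2 1
3 3 1 3 3
1 0 1 3 0
0 1 1 1 3
0 2 3 1 3
2 3 2 1 0
14) 1 3 3 2 1
3 3 1 3 3
1 0 1 3 1
0 1 1 2 0
0 2 3 2 1
2 3 2 1 1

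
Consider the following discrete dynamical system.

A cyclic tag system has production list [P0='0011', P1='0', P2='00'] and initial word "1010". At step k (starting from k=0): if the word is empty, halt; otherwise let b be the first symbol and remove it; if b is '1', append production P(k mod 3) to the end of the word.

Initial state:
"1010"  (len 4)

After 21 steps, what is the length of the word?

5

0) "1010"  (len 4)
1) "0100011"  (len 7)
2) "100011"  (len 6)
3) "0001100"  (len 7)
4) "001100"  (len 6)
5) "01100"  (len 5)
6) "1100"  (len 4)
7) "1000011"  (len 7)
8) "0000110"  (len 7)
9) "000110"  (len 6)
10) "00110"  (len 5)
11) "0110"  (len 4)
12) "110"  (len 3)
13) "100011"  (len 6)
14) "000110"  (len 6)
15) "00110"  (len 5)
16) "0110"  (len 4)
17) "110"  (len 3)
18) "1000"  (len 4)
19) "0000011"  (len 7)
20) "000011"  (len 6)
21) "00011"  (len 5)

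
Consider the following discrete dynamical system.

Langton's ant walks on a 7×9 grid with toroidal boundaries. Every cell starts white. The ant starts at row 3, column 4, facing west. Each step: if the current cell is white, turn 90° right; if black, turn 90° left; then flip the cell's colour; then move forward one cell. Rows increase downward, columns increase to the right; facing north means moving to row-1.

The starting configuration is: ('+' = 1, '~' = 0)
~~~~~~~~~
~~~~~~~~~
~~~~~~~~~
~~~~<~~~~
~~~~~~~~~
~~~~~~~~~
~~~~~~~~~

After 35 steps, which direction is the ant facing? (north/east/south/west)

north

t=0: ~~~~~~~~~
~~~~~~~~~
~~~~~~~~~
~~~~<~~~~
~~~~~~~~~
~~~~~~~~~
~~~~~~~~~
t=1: ~~~~~~~~~
~~~~~~~~~
~~~~^~~~~
~~~~+~~~~
~~~~~~~~~
~~~~~~~~~
~~~~~~~~~
t=2: ~~~~~~~~~
~~~~~~~~~
~~~~+>~~~
~~~~+~~~~
~~~~~~~~~
~~~~~~~~~
~~~~~~~~~
t=3: ~~~~~~~~~
~~~~~~~~~
~~~~++~~~
~~~~+v~~~
~~~~~~~~~
~~~~~~~~~
~~~~~~~~~
t=4: ~~~~~~~~~
~~~~~~~~~
~~~~++~~~
~~~~<+~~~
~~~~~~~~~
~~~~~~~~~
~~~~~~~~~
t=5: ~~~~~~~~~
~~~~~~~~~
~~~~++~~~
~~~~~+~~~
~~~~v~~~~
~~~~~~~~~
~~~~~~~~~
t=6: ~~~~~~~~~
~~~~~~~~~
~~~~++~~~
~~~~~+~~~
~~~<+~~~~
~~~~~~~~~
~~~~~~~~~
t=7: ~~~~~~~~~
~~~~~~~~~
~~~~++~~~
~~~^~+~~~
~~~++~~~~
~~~~~~~~~
~~~~~~~~~
t=8: ~~~~~~~~~
~~~~~~~~~
~~~~++~~~
~~~+>+~~~
~~~++~~~~
~~~~~~~~~
~~~~~~~~~
t=9: ~~~~~~~~~
~~~~~~~~~
~~~~++~~~
~~~+++~~~
~~~+v~~~~
~~~~~~~~~
~~~~~~~~~
t=10: ~~~~~~~~~
~~~~~~~~~
~~~~++~~~
~~~+++~~~
~~~+~>~~~
~~~~~~~~~
~~~~~~~~~
t=11: ~~~~~~~~~
~~~~~~~~~
~~~~++~~~
~~~+++~~~
~~~+~+~~~
~~~~~v~~~
~~~~~~~~~
t=12: ~~~~~~~~~
~~~~~~~~~
~~~~++~~~
~~~+++~~~
~~~+~+~~~
~~~~<+~~~
~~~~~~~~~
t=13: ~~~~~~~~~
~~~~~~~~~
~~~~++~~~
~~~+++~~~
~~~+^+~~~
~~~~++~~~
~~~~~~~~~
t=14: ~~~~~~~~~
~~~~~~~~~
~~~~++~~~
~~~+++~~~
~~~++>~~~
~~~~++~~~
~~~~~~~~~
t=15: ~~~~~~~~~
~~~~~~~~~
~~~~++~~~
~~~++^~~~
~~~++~~~~
~~~~++~~~
~~~~~~~~~
t=16: ~~~~~~~~~
~~~~~~~~~
~~~~++~~~
~~~+<~~~~
~~~++~~~~
~~~~++~~~
~~~~~~~~~
t=17: ~~~~~~~~~
~~~~~~~~~
~~~~++~~~
~~~+~~~~~
~~~+v~~~~
~~~~++~~~
~~~~~~~~~
t=18: ~~~~~~~~~
~~~~~~~~~
~~~~++~~~
~~~+~~~~~
~~~+~>~~~
~~~~++~~~
~~~~~~~~~
t=19: ~~~~~~~~~
~~~~~~~~~
~~~~++~~~
~~~+~~~~~
~~~+~+~~~
~~~~+v~~~
~~~~~~~~~
t=20: ~~~~~~~~~
~~~~~~~~~
~~~~++~~~
~~~+~~~~~
~~~+~+~~~
~~~~+~>~~
~~~~~~~~~
t=21: ~~~~~~~~~
~~~~~~~~~
~~~~++~~~
~~~+~~~~~
~~~+~+~~~
~~~~+~+~~
~~~~~~v~~
t=22: ~~~~~~~~~
~~~~~~~~~
~~~~++~~~
~~~+~~~~~
~~~+~+~~~
~~~~+~+~~
~~~~~<+~~
t=23: ~~~~~~~~~
~~~~~~~~~
~~~~++~~~
~~~+~~~~~
~~~+~+~~~
~~~~+^+~~
~~~~~++~~
t=24: ~~~~~~~~~
~~~~~~~~~
~~~~++~~~
~~~+~~~~~
~~~+~+~~~
~~~~++>~~
~~~~~++~~
t=25: ~~~~~~~~~
~~~~~~~~~
~~~~++~~~
~~~+~~~~~
~~~+~+^~~
~~~~++~~~
~~~~~++~~
t=26: ~~~~~~~~~
~~~~~~~~~
~~~~++~~~
~~~+~~~~~
~~~+~++>~
~~~~++~~~
~~~~~++~~
t=27: ~~~~~~~~~
~~~~~~~~~
~~~~++~~~
~~~+~~~~~
~~~+~+++~
~~~~++~v~
~~~~~++~~
t=28: ~~~~~~~~~
~~~~~~~~~
~~~~++~~~
~~~+~~~~~
~~~+~+++~
~~~~++<+~
~~~~~++~~
t=29: ~~~~~~~~~
~~~~~~~~~
~~~~++~~~
~~~+~~~~~
~~~+~+^+~
~~~~++++~
~~~~~++~~
t=30: ~~~~~~~~~
~~~~~~~~~
~~~~++~~~
~~~+~~~~~
~~~+~<~+~
~~~~++++~
~~~~~++~~
t=31: ~~~~~~~~~
~~~~~~~~~
~~~~++~~~
~~~+~~~~~
~~~+~~~+~
~~~~+v++~
~~~~~++~~
t=32: ~~~~~~~~~
~~~~~~~~~
~~~~++~~~
~~~+~~~~~
~~~+~~~+~
~~~~+~>+~
~~~~~++~~
t=33: ~~~~~~~~~
~~~~~~~~~
~~~~++~~~
~~~+~~~~~
~~~+~~^+~
~~~~+~~+~
~~~~~++~~
t=34: ~~~~~~~~~
~~~~~~~~~
~~~~++~~~
~~~+~~~~~
~~~+~~+>~
~~~~+~~+~
~~~~~++~~
t=35: ~~~~~~~~~
~~~~~~~~~
~~~~++~~~
~~~+~~~^~
~~~+~~+~~
~~~~+~~+~
~~~~~++~~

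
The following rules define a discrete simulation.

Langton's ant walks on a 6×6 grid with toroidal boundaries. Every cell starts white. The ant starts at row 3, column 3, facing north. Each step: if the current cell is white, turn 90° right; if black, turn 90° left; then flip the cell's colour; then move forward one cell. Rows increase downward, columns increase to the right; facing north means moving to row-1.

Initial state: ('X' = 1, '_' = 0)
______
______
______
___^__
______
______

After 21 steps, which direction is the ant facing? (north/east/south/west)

west

step 0: ______
______
______
___^__
______
______
step 1: ______
______
______
___X>_
______
______
step 2: ______
______
______
___XX_
____v_
______
step 3: ______
______
______
___XX_
___<X_
______
step 4: ______
______
______
___^X_
___XX_
______
step 5: ______
______
______
__<_X_
___XX_
______
step 6: ______
______
__^___
__X_X_
___XX_
______
step 7: ______
______
__X>__
__X_X_
___XX_
______
step 8: ______
______
__XX__
__XvX_
___XX_
______
step 9: ______
______
__XX__
__<XX_
___XX_
______
step 10: ______
______
__XX__
___XX_
__vXX_
______
step 11: ______
______
__XX__
___XX_
_<XXX_
______
step 12: ______
______
__XX__
_^_XX_
_XXXX_
______
step 13: ______
______
__XX__
_X>XX_
_XXXX_
______
step 14: ______
______
__XX__
_XXXX_
_XvXX_
______
step 15: ______
______
__XX__
_XXXX_
_X_>X_
______
step 16: ______
______
__XX__
_XX^X_
_X__X_
______
step 17: ______
______
__XX__
_X<_X_
_X__X_
______
step 18: ______
______
__XX__
_X__X_
_Xv_X_
______
step 19: ______
______
__XX__
_X__X_
_<X_X_
______
step 20: ______
______
__XX__
_X__X_
__X_X_
_v____
step 21: ______
______
__XX__
_X__X_
__X_X_
<X____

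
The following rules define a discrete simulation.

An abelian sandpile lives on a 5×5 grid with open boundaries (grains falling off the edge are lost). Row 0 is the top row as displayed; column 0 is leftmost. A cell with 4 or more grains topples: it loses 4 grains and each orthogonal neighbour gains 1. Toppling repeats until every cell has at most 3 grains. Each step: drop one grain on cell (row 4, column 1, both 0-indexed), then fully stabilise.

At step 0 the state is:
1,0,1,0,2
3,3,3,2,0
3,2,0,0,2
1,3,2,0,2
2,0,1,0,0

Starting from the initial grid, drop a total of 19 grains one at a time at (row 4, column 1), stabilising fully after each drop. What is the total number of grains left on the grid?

37

t=0: 1,0,1,0,2
3,3,3,2,0
3,2,0,0,2
1,3,2,0,2
2,0,1,0,0
t=1: 1,0,1,0,2
3,3,3,2,0
3,2,0,0,2
1,3,2,0,2
2,1,1,0,0
t=2: 1,0,1,0,2
3,3,3,2,0
3,2,0,0,2
1,3,2,0,2
2,2,1,0,0
t=3: 1,0,1,0,2
3,3,3,2,0
3,2,0,0,2
1,3,2,0,2
2,3,1,0,0
t=4: 1,0,1,0,2
3,3,3,2,0
3,3,0,0,2
2,0,3,0,2
3,1,2,0,0
t=5: 1,0,1,0,2
3,3,3,2,0
3,3,0,0,2
2,0,3,0,2
3,2,2,0,0
t=6: 1,0,1,0,2
3,3,3,2,0
3,3,0,0,2
2,0,3,0,2
3,3,2,0,0
t=7: 1,0,1,0,2
3,3,3,2,0
3,3,0,0,2
3,1,3,0,2
0,1,3,0,0
t=8: 1,0,1,0,2
3,3,3,2,0
3,3,0,0,2
3,1,3,0,2
0,2,3,0,0
t=9: 1,0,1,0,2
3,3,3,2,0
3,3,0,0,2
3,1,3,0,2
0,3,3,0,0
t=10: 1,0,1,0,2
3,3,3,2,0
3,3,1,0,2
3,3,0,1,2
1,1,1,1,0
t=11: 1,0,1,0,2
3,3,3,2,0
3,3,1,0,2
3,3,0,1,2
1,2,1,1,0
t=12: 1,0,1,0,2
3,3,3,2,0
3,3,1,0,2
3,3,0,1,2
1,3,1,1,0
t=13: 2,1,2,0,2
1,2,0,3,0
2,2,3,0,2
1,2,1,1,2
3,1,2,1,0
t=14: 2,1,2,0,2
1,2,0,3,0
2,2,3,0,2
1,2,1,1,2
3,2,2,1,0
t=15: 2,1,2,0,2
1,2,0,3,0
2,2,3,0,2
1,2,1,1,2
3,3,2,1,0
t=16: 2,1,2,0,2
1,2,0,3,0
2,2,3,0,2
2,3,1,1,2
0,1,3,1,0
t=17: 2,1,2,0,2
1,2,0,3,0
2,2,3,0,2
2,3,1,1,2
0,2,3,1,0
t=18: 2,1,2,0,2
1,2,0,3,0
2,2,3,0,2
2,3,1,1,2
0,3,3,1,0
t=19: 2,1,2,0,2
1,2,0,3,0
2,3,3,0,2
3,0,3,1,2
1,2,0,2,0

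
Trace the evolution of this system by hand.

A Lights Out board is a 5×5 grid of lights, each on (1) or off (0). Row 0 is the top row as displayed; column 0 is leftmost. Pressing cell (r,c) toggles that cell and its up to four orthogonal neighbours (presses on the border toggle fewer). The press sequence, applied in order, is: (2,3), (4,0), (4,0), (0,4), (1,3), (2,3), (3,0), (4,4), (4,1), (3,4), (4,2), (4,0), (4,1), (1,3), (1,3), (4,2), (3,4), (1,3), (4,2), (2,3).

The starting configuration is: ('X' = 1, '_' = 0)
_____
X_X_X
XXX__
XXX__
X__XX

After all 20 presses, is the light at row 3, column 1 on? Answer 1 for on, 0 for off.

0

t=0: _____
X_X_X
XXX__
XXX__
X__XX
t=1: _____
X_XXX
XX_XX
XXXX_
X__XX
t=2: _____
X_XXX
XX_XX
_XXX_
_X_XX
t=3: _____
X_XXX
XX_XX
XXXX_
X__XX
t=4: ___XX
X_XX_
XX_XX
XXXX_
X__XX
t=5: ____X
X___X
XX__X
XXXX_
X__XX
t=6: ____X
X__XX
XXXX_
XXX__
X__XX
t=7: ____X
X__XX
_XXX_
__X__
___XX
t=8: ____X
X__XX
_XXX_
__X_X
_____
t=9: ____X
X__XX
_XXX_
_XX_X
XXX__
t=10: ____X
X__XX
_XXXX
_XXX_
XXX_X
t=11: ____X
X__XX
_XXXX
_X_X_
X__XX
t=12: ____X
X__XX
_XXXX
XX_X_
_X_XX
t=13: ____X
X__XX
_XXXX
X__X_
X_XXX
t=14: ___XX
X_X__
_XX_X
X__X_
X_XXX
t=15: ____X
X__XX
_XXXX
X__X_
X_XXX
t=16: ____X
X__XX
_XXXX
X_XX_
XX__X
t=17: ____X
X__XX
_XXX_
X_X_X
XX___
t=18: ___XX
X_X__
_XX__
X_X_X
XX___
t=19: ___XX
X_X__
_XX__
X___X
X_XX_
t=20: ___XX
X_XX_
_X_XX
X__XX
X_XX_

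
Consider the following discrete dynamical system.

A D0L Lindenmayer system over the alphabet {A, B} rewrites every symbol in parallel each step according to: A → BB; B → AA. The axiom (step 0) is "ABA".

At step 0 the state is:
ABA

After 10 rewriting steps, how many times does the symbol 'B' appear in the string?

1024

gen 0: ABA
gen 1: BBAABB
gen 2: AAAABBBBAAAA
gen 3: BBBBBBBBAAAAAAAABBBBBBBB
gen 4: AAAAAAAAAAAAAAAABBBBBBBBBBBBBBBBAAAAAAAAAAAAAAAA
gen 5: BBBBBBBBBBBBBBBBBBBBBBBBBBBBBBBBAAAAAAAAAAAAAAAAAAAAAAAAAAAAAAAABBBBBBBBBBBBBBBBBBBBBBBBBBBBBBBB
gen 6: AAAAAAAAAAAAAAAAAAAAAAAAAAAAAAAAAAAAAAAAAAAAAAAAAAAAAAAAAA…AAAAAAAAAAAAAAAAAAAAAAAAAAAAAAAAAAAAAAAAAAAAAAAAAAAAAAAAAA  (len 192)
gen 7: BBBBBBBBBBBBBBBBBBBBBBBBBBBBBBBBBBBBBBBBBBBBBBBBBBBBBBBBBB…BBBBBBBBBBBBBBBBBBBBBBBBBBBBBBBBBBBBBBBBBBBBBBBBBBBBBBBBBB  (len 384)
gen 8: AAAAAAAAAAAAAAAAAAAAAAAAAAAAAAAAAAAAAAAAAAAAAAAAAAAAAAAAAA…AAAAAAAAAAAAAAAAAAAAAAAAAAAAAAAAAAAAAAAAAAAAAAAAAAAAAAAAAA  (len 768)
gen 9: BBBBBBBBBBBBBBBBBBBBBBBBBBBBBBBBBBBBBBBBBBBBBBBBBBBBBBBBBB…BBBBBBBBBBBBBBBBBBBBBBBBBBBBBBBBBBBBBBBBBBBBBBBBBBBBBBBBBB  (len 1536)
gen 10: AAAAAAAAAAAAAAAAAAAAAAAAAAAAAAAAAAAAAAAAAAAAAAAAAAAAAAAAAA…AAAAAAAAAAAAAAAAAAAAAAAAAAAAAAAAAAAAAAAAAAAAAAAAAAAAAAAAAA  (len 3072)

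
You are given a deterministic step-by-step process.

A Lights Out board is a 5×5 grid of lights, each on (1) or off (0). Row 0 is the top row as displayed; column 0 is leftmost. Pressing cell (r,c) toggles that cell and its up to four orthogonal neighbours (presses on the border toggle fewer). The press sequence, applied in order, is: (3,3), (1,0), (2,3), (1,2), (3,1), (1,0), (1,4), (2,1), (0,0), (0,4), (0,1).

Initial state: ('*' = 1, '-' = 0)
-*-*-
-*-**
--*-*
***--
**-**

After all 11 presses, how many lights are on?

k=0  -*-*-
-*-**
--*-*
***--
**-**
k=1  -*-*-
-*-**
--***
**-**
**--*
k=2  **-*-
*--**
*-***
**-**
**--*
k=3  **-*-
*---*
*----
**--*
**--*
k=4  ****-
*****
*-*--
**--*
**--*
k=5  ****-
*****
***--
--*-*
*---*
k=6  -***-
--***
-**--
--*-*
*---*
k=7  -****
--*--
-**-*
--*-*
*---*
k=8  -****
-**--
*---*
-**-*
*---*
k=9  *-***
***--
*---*
-**-*
*---*
k=10  *-*--
***-*
*---*
-**-*
*---*
k=11  -*---
*-*-*
*---*
-**-*
*---*

11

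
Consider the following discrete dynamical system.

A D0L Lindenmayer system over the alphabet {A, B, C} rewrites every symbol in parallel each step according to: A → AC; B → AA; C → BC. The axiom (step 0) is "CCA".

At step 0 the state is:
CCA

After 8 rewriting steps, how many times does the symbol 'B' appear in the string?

153

0) CCA
1) BCBCAC
2) AABCAABCACBC
3) ACACAABCACACAABCACBCAABC
4) ACBCACBCACACAABCACBCACBCACACAABCACBCAABCACACAABC
5) ACBCAABCACBCAABCACBCACBCACACAABCACBCAABCACBCAABCACBCACBCACACAABCACBCAABCACACAABCACBCACBCACACAABC
6) ACBCAABCACACAABCACBCAABCACACAABCACBCAABCACBCAABCACBCACBCAC…BCACACAABCACBCACBCACACAABCACBCAABCACBCAABCACBCACBCACACAABC  (len 192)
7) ACBCAABCACACAABCACBCACBCACACAABCACBCAABCACACAABCACBCACBCAC…BCACACAABCACBCAABCACACAABCACBCAABCACBCAABCACBCACBCACACAABC  (len 384)
8) ACBCAABCACACAABCACBCACBCACACAABCACBCAABCACBCAABCACBCACBCAC…BCACACAABCACBCAABCACACAABCACBCAABCACBCAABCACBCACBCACACAABC  (len 768)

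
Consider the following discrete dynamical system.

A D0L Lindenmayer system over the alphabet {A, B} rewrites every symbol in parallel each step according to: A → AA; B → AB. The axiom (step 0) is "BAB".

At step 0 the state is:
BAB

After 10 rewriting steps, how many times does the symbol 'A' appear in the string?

t=0: BAB
t=1: ABAAAB
t=2: AAABAAAAAAAB
t=3: AAAAAAABAAAAAAAAAAAAAAAB
t=4: AAAAAAAAAAAAAAABAAAAAAAAAAAAAAAAAAAAAAAAAAAAAAAB
t=5: AAAAAAAAAAAAAAAAAAAAAAAAAAAAAAABAAAAAAAAAAAAAAAAAAAAAAAAAAAAAAAAAAAAAAAAAAAAAAAAAAAAAAAAAAAAAAAB
t=6: AAAAAAAAAAAAAAAAAAAAAAAAAAAAAAAAAAAAAAAAAAAAAAAAAAAAAAAAAA…AAAAAAAAAAAAAAAAAAAAAAAAAAAAAAAAAAAAAAAAAAAAAAAAAAAAAAAAAB  (len 192)
t=7: AAAAAAAAAAAAAAAAAAAAAAAAAAAAAAAAAAAAAAAAAAAAAAAAAAAAAAAAAA…AAAAAAAAAAAAAAAAAAAAAAAAAAAAAAAAAAAAAAAAAAAAAAAAAAAAAAAAAB  (len 384)
t=8: AAAAAAAAAAAAAAAAAAAAAAAAAAAAAAAAAAAAAAAAAAAAAAAAAAAAAAAAAA…AAAAAAAAAAAAAAAAAAAAAAAAAAAAAAAAAAAAAAAAAAAAAAAAAAAAAAAAAB  (len 768)
t=9: AAAAAAAAAAAAAAAAAAAAAAAAAAAAAAAAAAAAAAAAAAAAAAAAAAAAAAAAAA…AAAAAAAAAAAAAAAAAAAAAAAAAAAAAAAAAAAAAAAAAAAAAAAAAAAAAAAAAB  (len 1536)
t=10: AAAAAAAAAAAAAAAAAAAAAAAAAAAAAAAAAAAAAAAAAAAAAAAAAAAAAAAAAA…AAAAAAAAAAAAAAAAAAAAAAAAAAAAAAAAAAAAAAAAAAAAAAAAAAAAAAAAAB  (len 3072)

3070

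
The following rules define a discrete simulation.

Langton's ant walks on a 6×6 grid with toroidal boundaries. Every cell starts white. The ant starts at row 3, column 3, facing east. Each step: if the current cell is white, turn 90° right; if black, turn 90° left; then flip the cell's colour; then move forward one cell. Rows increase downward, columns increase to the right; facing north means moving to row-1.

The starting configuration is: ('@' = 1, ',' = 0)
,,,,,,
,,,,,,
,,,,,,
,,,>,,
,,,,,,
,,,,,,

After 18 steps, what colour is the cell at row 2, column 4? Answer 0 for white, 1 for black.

k=0  ,,,,,,
,,,,,,
,,,,,,
,,,>,,
,,,,,,
,,,,,,
k=1  ,,,,,,
,,,,,,
,,,,,,
,,,@,,
,,,v,,
,,,,,,
k=2  ,,,,,,
,,,,,,
,,,,,,
,,,@,,
,,<@,,
,,,,,,
k=3  ,,,,,,
,,,,,,
,,,,,,
,,^@,,
,,@@,,
,,,,,,
k=4  ,,,,,,
,,,,,,
,,,,,,
,,@>,,
,,@@,,
,,,,,,
k=5  ,,,,,,
,,,,,,
,,,^,,
,,@,,,
,,@@,,
,,,,,,
k=6  ,,,,,,
,,,,,,
,,,@>,
,,@,,,
,,@@,,
,,,,,,
k=7  ,,,,,,
,,,,,,
,,,@@,
,,@,v,
,,@@,,
,,,,,,
k=8  ,,,,,,
,,,,,,
,,,@@,
,,@<@,
,,@@,,
,,,,,,
k=9  ,,,,,,
,,,,,,
,,,^@,
,,@@@,
,,@@,,
,,,,,,
k=10  ,,,,,,
,,,,,,
,,<,@,
,,@@@,
,,@@,,
,,,,,,
k=11  ,,,,,,
,,^,,,
,,@,@,
,,@@@,
,,@@,,
,,,,,,
k=12  ,,,,,,
,,@>,,
,,@,@,
,,@@@,
,,@@,,
,,,,,,
k=13  ,,,,,,
,,@@,,
,,@v@,
,,@@@,
,,@@,,
,,,,,,
k=14  ,,,,,,
,,@@,,
,,<@@,
,,@@@,
,,@@,,
,,,,,,
k=15  ,,,,,,
,,@@,,
,,,@@,
,,v@@,
,,@@,,
,,,,,,
k=16  ,,,,,,
,,@@,,
,,,@@,
,,,>@,
,,@@,,
,,,,,,
k=17  ,,,,,,
,,@@,,
,,,^@,
,,,,@,
,,@@,,
,,,,,,
k=18  ,,,,,,
,,@@,,
,,<,@,
,,,,@,
,,@@,,
,,,,,,

1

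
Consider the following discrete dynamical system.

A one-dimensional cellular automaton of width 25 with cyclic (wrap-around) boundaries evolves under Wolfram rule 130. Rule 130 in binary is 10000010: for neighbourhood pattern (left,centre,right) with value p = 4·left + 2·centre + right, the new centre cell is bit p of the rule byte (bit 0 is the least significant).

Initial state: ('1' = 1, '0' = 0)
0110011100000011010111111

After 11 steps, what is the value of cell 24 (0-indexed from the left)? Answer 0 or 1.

0) 0110011100000011010111111
1) 0000101000000100000011110
2) 0001000000001000000101100
3) 0010000000010000001000000
4) 0100000000100000010000000
5) 1000000001000000100000000
6) 0000000010000001000000001
7) 0000000100000010000000010
8) 0000001000000100000000100
9) 0000010000001000000001000
10) 0000100000010000000010000
11) 0001000000100000000100000

0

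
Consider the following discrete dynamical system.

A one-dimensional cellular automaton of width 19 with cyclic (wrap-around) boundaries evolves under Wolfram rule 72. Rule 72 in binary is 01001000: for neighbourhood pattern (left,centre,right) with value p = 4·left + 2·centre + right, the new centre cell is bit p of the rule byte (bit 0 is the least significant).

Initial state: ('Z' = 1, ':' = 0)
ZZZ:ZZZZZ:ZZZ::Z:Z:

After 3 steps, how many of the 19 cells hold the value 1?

0

gen 0: ZZZ:ZZZZZ:ZZZ::Z:Z:
gen 1: Z:Z:Z:::Z:Z:Z::::::
gen 2: :::::::::::::::::::
gen 3: :::::::::::::::::::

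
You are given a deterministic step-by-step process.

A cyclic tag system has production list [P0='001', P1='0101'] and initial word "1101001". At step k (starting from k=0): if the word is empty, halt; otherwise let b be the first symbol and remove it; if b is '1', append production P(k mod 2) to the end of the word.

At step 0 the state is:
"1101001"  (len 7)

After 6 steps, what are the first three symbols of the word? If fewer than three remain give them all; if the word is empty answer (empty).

100

0) "1101001"  (len 7)
1) "101001001"  (len 9)
2) "010010010101"  (len 12)
3) "10010010101"  (len 11)
4) "00100101010101"  (len 14)
5) "0100101010101"  (len 13)
6) "100101010101"  (len 12)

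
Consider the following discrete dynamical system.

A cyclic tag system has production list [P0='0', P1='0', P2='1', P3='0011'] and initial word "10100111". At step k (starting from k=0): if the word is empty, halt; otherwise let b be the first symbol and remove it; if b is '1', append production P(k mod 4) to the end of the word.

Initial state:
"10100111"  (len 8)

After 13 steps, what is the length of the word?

8

gen 0: "10100111"  (len 8)
gen 1: "01001110"  (len 8)
gen 2: "1001110"  (len 7)
gen 3: "0011101"  (len 7)
gen 4: "011101"  (len 6)
gen 5: "11101"  (len 5)
gen 6: "11010"  (len 5)
gen 7: "10101"  (len 5)
gen 8: "01010011"  (len 8)
gen 9: "1010011"  (len 7)
gen 10: "0100110"  (len 7)
gen 11: "100110"  (len 6)
gen 12: "001100011"  (len 9)
gen 13: "01100011"  (len 8)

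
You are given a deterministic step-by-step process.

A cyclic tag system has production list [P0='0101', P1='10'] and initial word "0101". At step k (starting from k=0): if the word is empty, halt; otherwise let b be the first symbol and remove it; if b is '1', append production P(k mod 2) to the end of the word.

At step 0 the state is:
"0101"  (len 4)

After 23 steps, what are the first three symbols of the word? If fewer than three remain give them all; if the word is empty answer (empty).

001

k=0  "0101"  (len 4)
k=1  "101"  (len 3)
k=2  "0110"  (len 4)
k=3  "110"  (len 3)
k=4  "1010"  (len 4)
k=5  "0100101"  (len 7)
k=6  "100101"  (len 6)
k=7  "001010101"  (len 9)
k=8  "01010101"  (len 8)
k=9  "1010101"  (len 7)
k=10  "01010110"  (len 8)
k=11  "1010110"  (len 7)
k=12  "01011010"  (len 8)
k=13  "1011010"  (len 7)
k=14  "01101010"  (len 8)
k=15  "1101010"  (len 7)
k=16  "10101010"  (len 8)
k=17  "01010100101"  (len 11)
k=18  "1010100101"  (len 10)
k=19  "0101001010101"  (len 13)
k=20  "101001010101"  (len 12)
k=21  "010010101010101"  (len 15)
k=22  "10010101010101"  (len 14)
k=23  "00101010101010101"  (len 17)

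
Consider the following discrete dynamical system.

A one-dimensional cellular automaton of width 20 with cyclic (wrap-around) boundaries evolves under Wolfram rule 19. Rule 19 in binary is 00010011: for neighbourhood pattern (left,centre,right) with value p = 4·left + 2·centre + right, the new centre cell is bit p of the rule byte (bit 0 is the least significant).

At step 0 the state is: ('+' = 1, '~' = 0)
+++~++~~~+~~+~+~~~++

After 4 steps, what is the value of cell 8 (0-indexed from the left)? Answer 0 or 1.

t=0: +++~++~~~+~~+~+~~~++
t=1: ~~~~~~+++~++~~~+++~~
t=2: ++++++~~~~~~+++~~~++
t=3: ~~~~~~++++++~~~+++~~
t=4: ++++++~~~~~~+++~~~++

0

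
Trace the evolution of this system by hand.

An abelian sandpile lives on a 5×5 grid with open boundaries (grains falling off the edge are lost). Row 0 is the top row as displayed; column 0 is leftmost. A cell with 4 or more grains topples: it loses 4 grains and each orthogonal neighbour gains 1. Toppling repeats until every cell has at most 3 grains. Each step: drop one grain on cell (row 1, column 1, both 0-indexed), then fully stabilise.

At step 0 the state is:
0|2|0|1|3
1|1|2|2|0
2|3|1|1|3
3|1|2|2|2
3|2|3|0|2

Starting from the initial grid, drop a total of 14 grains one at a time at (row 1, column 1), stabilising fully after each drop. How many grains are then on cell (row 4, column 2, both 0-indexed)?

1

step 0: 0|2|0|1|3
1|1|2|2|0
2|3|1|1|3
3|1|2|2|2
3|2|3|0|2
step 1: 0|2|0|1|3
1|2|2|2|0
2|3|1|1|3
3|1|2|2|2
3|2|3|0|2
step 2: 0|2|0|1|3
1|3|2|2|0
2|3|1|1|3
3|1|2|2|2
3|2|3|0|2
step 3: 0|3|0|1|3
2|1|3|2|0
3|0|2|1|3
3|2|2|2|2
3|2|3|0|2
step 4: 0|3|0|1|3
2|2|3|2|0
3|0|2|1|3
3|2|2|2|2
3|2|3|0|2
step 5: 0|3|0|1|3
2|3|3|2|0
3|0|2|1|3
3|2|2|2|2
3|2|3|0|2
step 6: 1|0|2|1|3
3|2|0|3|0
3|1|3|1|3
3|2|2|2|2
3|2|3|0|2
step 7: 1|0|2|1|3
3|3|0|3|0
3|1|3|1|3
3|2|2|2|2
3|2|3|0|2
step 8: 2|1|2|1|3
1|1|1|3|0
1|3|3|1|3
1|3|2|2|2
0|3|3|0|2
step 9: 2|1|2|1|3
1|2|1|3|0
1|3|3|1|3
1|3|2|2|2
0|3|3|0|2
step 10: 2|1|2|1|3
1|3|1|3|0
1|3|3|1|3
1|3|2|2|2
0|3|3|0|2
step 11: 2|2|2|1|3
2|1|3|3|0
2|2|1|2|3
2|2|1|3|2
1|1|1|1|2
step 12: 2|2|2|1|3
2|2|3|3|0
2|2|1|2|3
2|2|1|3|2
1|1|1|1|2
step 13: 2|2|2|1|3
2|3|3|3|0
2|2|1|2|3
2|2|1|3|2
1|1|1|1|2
step 14: 2|3|3|2|3
3|1|1|0|1
2|3|2|3|3
2|2|1|3|2
1|1|1|1|2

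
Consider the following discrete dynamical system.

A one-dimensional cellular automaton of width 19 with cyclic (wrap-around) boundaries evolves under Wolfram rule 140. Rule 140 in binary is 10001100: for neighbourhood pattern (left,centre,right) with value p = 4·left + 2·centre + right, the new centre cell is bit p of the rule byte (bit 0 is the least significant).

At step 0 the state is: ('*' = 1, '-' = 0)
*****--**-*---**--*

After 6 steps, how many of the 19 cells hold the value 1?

4

step 0: *****--**-*---**--*
step 1: ****---*--*---*---*
step 2: ***----*--*---*---*
step 3: **-----*--*---*---*
step 4: *------*--*---*---*
step 5: -------*--*---*---*
step 6: -------*--*---*---*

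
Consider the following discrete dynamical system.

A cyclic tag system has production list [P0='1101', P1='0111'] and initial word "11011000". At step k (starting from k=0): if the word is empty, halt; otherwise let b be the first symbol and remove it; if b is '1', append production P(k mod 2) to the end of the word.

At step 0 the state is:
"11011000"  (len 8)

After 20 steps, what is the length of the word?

step 0: "11011000"  (len 8)
step 1: "10110001101"  (len 11)
step 2: "01100011010111"  (len 14)
step 3: "1100011010111"  (len 13)
step 4: "1000110101110111"  (len 16)
step 5: "0001101011101111101"  (len 19)
step 6: "001101011101111101"  (len 18)
step 7: "01101011101111101"  (len 17)
step 8: "1101011101111101"  (len 16)
step 9: "1010111011111011101"  (len 19)
step 10: "0101110111110111010111"  (len 22)
step 11: "101110111110111010111"  (len 21)
step 12: "011101111101110101110111"  (len 24)
step 13: "11101111101110101110111"  (len 23)
step 14: "11011111011101011101110111"  (len 26)
step 15: "10111110111010111011101111101"  (len 29)
step 16: "01111101110101110111011111010111"  (len 32)
step 17: "1111101110101110111011111010111"  (len 31)
step 18: "1111011101011101110111110101110111"  (len 34)
step 19: "1110111010111011101111101011101111101"  (len 37)
step 20: "1101110101110111011111010111011111010111"  (len 40)

40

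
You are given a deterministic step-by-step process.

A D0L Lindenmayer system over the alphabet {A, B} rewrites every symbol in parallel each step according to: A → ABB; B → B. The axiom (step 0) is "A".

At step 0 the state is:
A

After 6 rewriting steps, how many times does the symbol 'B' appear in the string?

0) A
1) ABB
2) ABBBB
3) ABBBBBB
4) ABBBBBBBB
5) ABBBBBBBBBB
6) ABBBBBBBBBBBB

12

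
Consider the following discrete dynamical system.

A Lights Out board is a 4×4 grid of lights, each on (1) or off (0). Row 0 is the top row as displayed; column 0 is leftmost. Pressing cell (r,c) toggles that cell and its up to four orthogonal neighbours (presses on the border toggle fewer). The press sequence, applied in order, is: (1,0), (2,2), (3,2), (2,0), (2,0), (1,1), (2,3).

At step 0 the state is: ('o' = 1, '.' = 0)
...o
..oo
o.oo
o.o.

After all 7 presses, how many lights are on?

8

[0] ...o
..oo
o.oo
o.o.
[1] o..o
oooo
..oo
o.o.
[2] o..o
oo.o
.o..
o...
[3] o..o
oo.o
.oo.
oooo
[4] o..o
.o.o
o.o.
.ooo
[5] o..o
oo.o
.oo.
oooo
[6] oo.o
..oo
..o.
oooo
[7] oo.o
..o.
...o
ooo.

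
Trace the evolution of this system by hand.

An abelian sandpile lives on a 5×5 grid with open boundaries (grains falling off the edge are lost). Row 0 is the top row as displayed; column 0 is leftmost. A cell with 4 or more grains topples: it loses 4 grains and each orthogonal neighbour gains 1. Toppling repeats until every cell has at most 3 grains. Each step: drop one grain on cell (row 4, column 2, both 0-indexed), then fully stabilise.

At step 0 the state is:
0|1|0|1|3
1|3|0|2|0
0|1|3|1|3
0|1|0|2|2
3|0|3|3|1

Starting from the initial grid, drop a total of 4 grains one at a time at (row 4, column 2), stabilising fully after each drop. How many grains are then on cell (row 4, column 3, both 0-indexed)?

t=0: 0|1|0|1|3
1|3|0|2|0
0|1|3|1|3
0|1|0|2|2
3|0|3|3|1
t=1: 0|1|0|1|3
1|3|0|2|0
0|1|3|1|3
0|1|1|3|2
3|1|1|0|2
t=2: 0|1|0|1|3
1|3|0|2|0
0|1|3|1|3
0|1|1|3|2
3|1|2|0|2
t=3: 0|1|0|1|3
1|3|0|2|0
0|1|3|1|3
0|1|1|3|2
3|1|3|0|2
t=4: 0|1|0|1|3
1|3|0|2|0
0|1|3|1|3
0|1|2|3|2
3|2|0|1|2

1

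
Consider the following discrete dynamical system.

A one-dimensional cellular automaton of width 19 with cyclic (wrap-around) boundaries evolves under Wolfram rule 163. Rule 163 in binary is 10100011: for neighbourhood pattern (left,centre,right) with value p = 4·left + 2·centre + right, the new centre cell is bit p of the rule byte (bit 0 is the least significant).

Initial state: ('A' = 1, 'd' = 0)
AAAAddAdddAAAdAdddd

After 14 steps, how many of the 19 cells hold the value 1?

7

t=0: AAAAddAdddAAAdAdddd
t=1: dAAddAddAAdAdAddAAA
t=2: AdddAddAddAdAddAdAd
t=3: ddAAddAddAdAddAdAdA
t=4: dAdddAddAdAddAdAdAd
t=5: AddAAddAdAddAdAdAdd
t=6: ddAdddAdAddAdAdAddA
t=7: dAddAAdAddAdAdAddAd
t=8: AddAddAddAdAdAddAdd
t=9: ddAddAddAdAdAddAddA
t=10: dAddAddAdAdAddAddAd
t=11: AddAddAdAdAddAddAdd
t=12: ddAddAdAdAddAddAddA
t=13: dAddAdAdAddAddAddAd
t=14: AddAdAdAddAddAddAdd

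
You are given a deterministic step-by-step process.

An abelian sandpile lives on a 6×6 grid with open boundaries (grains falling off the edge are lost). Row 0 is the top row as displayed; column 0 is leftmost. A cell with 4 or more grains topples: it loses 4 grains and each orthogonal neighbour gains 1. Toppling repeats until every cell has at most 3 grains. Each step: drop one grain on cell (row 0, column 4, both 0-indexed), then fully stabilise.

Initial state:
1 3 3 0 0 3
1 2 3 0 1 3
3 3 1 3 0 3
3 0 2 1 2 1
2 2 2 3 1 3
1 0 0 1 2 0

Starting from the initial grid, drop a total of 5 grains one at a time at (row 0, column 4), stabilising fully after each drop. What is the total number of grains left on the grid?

0) 1 3 3 0 0 3
1 2 3 0 1 3
3 3 1 3 0 3
3 0 2 1 2 1
2 2 2 3 1 3
1 0 0 1 2 0
1) 1 3 3 0 1 3
1 2 3 0 1 3
3 3 1 3 0 3
3 0 2 1 2 1
2 2 2 3 1 3
1 0 0 1 2 0
2) 1 3 3 0 2 3
1 2 3 0 1 3
3 3 1 3 0 3
3 0 2 1 2 1
2 2 2 3 1 3
1 0 0 1 2 0
3) 1 3 3 0 3 3
1 2 3 0 1 3
3 3 1 3 0 3
3 0 2 1 2 1
2 2 2 3 1 3
1 0 0 1 2 0
4) 1 3 3 1 1 1
1 2 3 0 3 1
3 3 1 3 1 0
3 0 2 1 2 2
2 2 2 3 1 3
1 0 0 1 2 0
5) 1 3 3 1 2 1
1 2 3 0 3 1
3 3 1 3 1 0
3 0 2 1 2 2
2 2 2 3 1 3
1 0 0 1 2 0

59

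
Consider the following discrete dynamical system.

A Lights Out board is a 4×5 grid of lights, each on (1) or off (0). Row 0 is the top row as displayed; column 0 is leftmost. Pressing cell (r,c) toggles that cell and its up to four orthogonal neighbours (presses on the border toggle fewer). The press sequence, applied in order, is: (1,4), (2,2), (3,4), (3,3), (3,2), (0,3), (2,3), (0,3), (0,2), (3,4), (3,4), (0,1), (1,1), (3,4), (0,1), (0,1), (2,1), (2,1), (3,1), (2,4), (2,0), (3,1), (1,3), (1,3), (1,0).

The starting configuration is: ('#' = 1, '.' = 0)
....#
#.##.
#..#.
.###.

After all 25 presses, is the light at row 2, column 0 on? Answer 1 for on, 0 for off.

t=0: ....#
#.##.
#..#.
.###.
t=1: .....
#.#.#
#..##
.###.
t=2: .....
#...#
###.#
.#.#.
t=3: .....
#...#
###..
.#..#
t=4: .....
#...#
####.
.###.
t=5: .....
#...#
##.#.
.....
t=6: ..###
#..##
##.#.
.....
t=7: ..###
#...#
###.#
...#.
t=8: .....
#..##
###.#
...#.
t=9: .###.
#.###
###.#
...#.
t=10: .###.
#.###
###..
....#
t=11: .###.
#.###
###.#
...#.
t=12: #..#.
#####
###.#
...#.
t=13: ##.#.
...##
#.#.#
...#.
t=14: ##.#.
...##
#.#..
....#
t=15: ..##.
.#.##
#.#..
....#
t=16: ##.#.
...##
#.#..
....#
t=17: ##.#.
.#.##
.#...
.#..#
t=18: ##.#.
...##
#.#..
....#
t=19: ##.#.
...##
###..
###.#
t=20: ##.#.
...#.
#####
###..
t=21: ##.#.
#..#.
..###
.##..
t=22: ##.#.
#..#.
.####
#....
t=23: ##...
#.#.#
.##.#
#....
t=24: ##.#.
#..#.
.####
#....
t=25: .#.#.
.#.#.
#####
#....

1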